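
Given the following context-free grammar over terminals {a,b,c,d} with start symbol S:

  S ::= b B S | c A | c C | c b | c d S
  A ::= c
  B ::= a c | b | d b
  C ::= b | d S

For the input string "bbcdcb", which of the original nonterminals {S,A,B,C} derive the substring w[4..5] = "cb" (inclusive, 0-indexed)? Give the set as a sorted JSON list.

Convert to CNF:
  S -> T1 A | T1 C | T1 T3 | T1 X5 | T3 X4
  A -> c
  B -> T0 T1 | T2 T3 | b
  C -> T2 S | b
  T0 -> a
  T1 -> c
  T2 -> d
  T3 -> b
  X4 -> B S
  X5 -> T2 S

CYK table (by increasing span), restricted to cells inside w[4..5]:
  cell(4,4) c: {A,T1}  orig:{A}
  cell(5,5) b: {B,C,T3}  orig:{B,C}
  cell(4,5) cb: {S}

Original NTs in T[4,5] deriving "cb": ["S"]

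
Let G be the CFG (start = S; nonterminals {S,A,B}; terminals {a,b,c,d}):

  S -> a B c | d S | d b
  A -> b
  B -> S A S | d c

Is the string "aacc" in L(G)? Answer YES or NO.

CNF form of G:
  S -> T0 S | T0 T3 | T2 X5
  A -> b
  B -> S X4 | T0 T1
  T0 -> d
  T1 -> c
  T2 -> a
  T3 -> b
  X4 -> A S
  X5 -> B T1

CYK table (by increasing span):
  T[0,0] 'a' = {T2}  orig:{}
  T[1,1] 'a' = {T2}  orig:{}
  T[2,2] 'c' = {T1}  orig:{}
  T[3,3] 'c' = {T1}  orig:{}
  T[0,1] 'aa' = ∅
  T[1,2] 'ac' = ∅
  T[2,3] 'cc' = ∅
  T[0,2] 'aac' = ∅
  T[1,3] 'acc' = ∅
  T[0,3] 'aacc' = ∅

S ∉ T[0,3] ⇒ NO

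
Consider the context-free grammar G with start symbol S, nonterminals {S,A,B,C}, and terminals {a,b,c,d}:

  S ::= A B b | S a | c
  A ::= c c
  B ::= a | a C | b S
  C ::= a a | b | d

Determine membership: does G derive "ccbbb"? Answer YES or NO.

Convert to CNF:
  S -> A X3 | S T1 | c
  A -> T0 T0
  B -> T1 C | T2 S | a
  C -> T1 T1 | b | d
  T0 -> c
  T1 -> a
  T2 -> b
  X3 -> B T2

CYK table (by increasing span):
  [0..0]={S,T0}  "c"  orig:{S}
  [1..1]={S,T0}  "c"  orig:{S}
  [2..2]={C,T2}  "b"  orig:{C}
  [3..3]={C,T2}  "b"  orig:{C}
  [4..4]={C,T2}  "b"  orig:{C}
  [0..1]={A}  "cc"
  [1..2]=∅  "cb"
  [2..3]=∅  "bb"
  [3..4]=∅  "bb"
  [0..2]=∅  "ccb"
  [1..3]=∅  "cbb"
  [2..4]=∅  "bbb"
  [0..3]=∅  "ccbb"
  [1..4]=∅  "cbbb"
  [0..4]=∅  "ccbbb"

S ∉ T[0,4] ⇒ NO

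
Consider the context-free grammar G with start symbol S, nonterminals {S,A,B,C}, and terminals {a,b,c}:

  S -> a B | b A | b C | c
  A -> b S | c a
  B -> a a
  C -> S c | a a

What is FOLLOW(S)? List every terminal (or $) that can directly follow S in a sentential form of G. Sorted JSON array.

FIRST iteration:
round 1:
  A via A→b S: +{b}
  A via A→c a: +{c}
  B via B→a a: +{a}
  C via C→a a: +{a}
  S via S→a B: +{a}
  S via S→b A: +{b}
  S via S→c: +{c}
  S: {a,b,c}  A: {b,c}  B: {a}  C: {a}
round 2:
  C via C→S c: +{b,c}
  S: {a,b,c}  A: {b,c}  B: {a}  C: {a,b,c}
round 3: — fixpoint
  S: {a,b,c}  A: {b,c}  B: {a}  C: {a,b,c}

FOLLOW sets:
initialize: $ ∈ FOLLOW(S)
pass 1:
  C→S c: FOLLOW(S) ⊇ FIRST(c) = {c}; new: +{c}
  S→a B: FOLLOW(B) ⊇ FOLLOW(S) ⊇ {$,c}; new: +{$,c}
  S→b A: FOLLOW(A) ⊇ FOLLOW(S) ⊇ {$,c}; new: +{$,c}
  S→b C: FOLLOW(C) ⊇ FOLLOW(S) ⊇ {$,c}; new: +{$,c}
  FOLLOW(S)={$,c}  FOLLOW(A)={$,c}  FOLLOW(B)={$,c}  FOLLOW(C)={$,c}
pass 2: — fixpoint
  FOLLOW(S)={$,c}  FOLLOW(A)={$,c}  FOLLOW(B)={$,c}  FOLLOW(C)={$,c}

FOLLOW(S) = ["$", "c"]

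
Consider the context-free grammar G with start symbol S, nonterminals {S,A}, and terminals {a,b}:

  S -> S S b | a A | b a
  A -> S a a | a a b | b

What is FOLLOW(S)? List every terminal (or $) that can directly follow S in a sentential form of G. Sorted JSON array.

FIRST sets, iterate to fixpoint:
pass 1:
  A via A→a a b: +{a}
  A via A→b: +{b}
  S via S→a A: +{a}
  S via S→b a: +{b}
  S: {a,b}  A: {a,b}
pass 2: done
  S: {a,b}  A: {a,b}

FOLLOW sets:
initialize: $ ∈ FOLLOW(S)
iter 1:
  A→S a a: FOLLOW(S) ⊇ FIRST(a) = {a}; new: +{a}
  S→S S b: FOLLOW(S) ⊇ FIRST(S) = {a,b}; new: +{b}
  S→a A: FOLLOW(A) ⊇ FOLLOW(S) ⊇ {$,a,b}; new: +{$,a,b}
  FOLLOW[S]={$,a,b}  FOLLOW[A]={$,a,b}
iter 2: done
  FOLLOW[S]={$,a,b}  FOLLOW[A]={$,a,b}

FOLLOW(S) = ["$", "a", "b"]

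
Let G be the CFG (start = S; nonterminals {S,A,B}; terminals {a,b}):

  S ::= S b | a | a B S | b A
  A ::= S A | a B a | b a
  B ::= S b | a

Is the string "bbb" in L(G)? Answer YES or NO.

Convert to CNF:
  S -> S T1 | T0 X3 | T1 A | a
  A -> S A | T0 X2 | T1 T0
  B -> S T1 | a
  T0 -> a
  T1 -> b
  X2 -> B T0
  X3 -> B S

CYK fill:
  [0..0]={T1}  "b"  orig:{}
  [1..1]={T1}  "b"  orig:{}
  [2..2]={T1}  "b"  orig:{}
  [0..1]=∅  "bb"
  [1..2]=∅  "bb"
  [0..2]=∅  "bbb"

S ∉ T[0,2] ⇒ NO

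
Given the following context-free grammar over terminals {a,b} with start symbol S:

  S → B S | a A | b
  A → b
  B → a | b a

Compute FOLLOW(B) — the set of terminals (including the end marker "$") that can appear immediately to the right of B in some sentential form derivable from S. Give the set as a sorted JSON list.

FIRST sets, iterate to fixpoint:
round 1:
  A via A→b: +{b}
  B via B→a: +{a}
  B via B→b a: +{b}
  S via S→B S: +{a,b}
  FIRST(S)={a,b}  FIRST(A)={b}  FIRST(B)={a,b}
round 2: (stable)
  FIRST(S)={a,b}  FIRST(A)={b}  FIRST(B)={a,b}

FOLLOW sets:
initialize: $ ∈ FOLLOW(S)
iter 1:
  S→B S: FOLLOW(B) ⊇ FIRST(S) = {a,b}; new: +{a,b}
  S→a A: FOLLOW(A) ⊇ FOLLOW(S) ⊇ {$}; new: +{$}
  FOLLOW[S]={$}  FOLLOW[A]={$}  FOLLOW[B]={a,b}
iter 2: (no change)
  FOLLOW[S]={$}  FOLLOW[A]={$}  FOLLOW[B]={a,b}

FOLLOW(B) = ["a", "b"]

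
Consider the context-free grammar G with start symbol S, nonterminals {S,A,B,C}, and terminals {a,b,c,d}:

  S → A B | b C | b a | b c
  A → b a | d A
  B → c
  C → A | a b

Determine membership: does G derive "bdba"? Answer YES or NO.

CNF form of G:
  S -> A B | T0 C | T0 T1 | T0 T3
  A -> T0 T1 | T2 A
  B -> c
  C -> T0 T1 | T1 T0 | T2 A
  T0 -> b
  T1 -> a
  T2 -> d
  T3 -> c

CYK fill:
  cell(0,0) b: {T0}  orig:{}
  cell(1,1) d: {T2}  orig:{}
  cell(2,2) b: {T0}  orig:{}
  cell(3,3) a: {T1}  orig:{}
  cell(0,1) bd: ∅
  cell(1,2) db: ∅
  cell(2,3) ba: {A,C,S}
  cell(0,2) bdb: ∅
  cell(1,3) dba: {A,C}
  cell(0,3) bdba: {S}

S ∈ T[0,3] ⇒ YES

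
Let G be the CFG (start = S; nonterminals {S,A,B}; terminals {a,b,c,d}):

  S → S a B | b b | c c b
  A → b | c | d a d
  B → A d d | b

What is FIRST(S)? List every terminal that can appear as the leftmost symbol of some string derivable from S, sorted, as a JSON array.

FIRST sets, iterate to fixpoint:
pass 1:
  A via A→b: +{b}
  A via A→c: +{c}
  A via A→d a d: +{d}
  B via B→A d d: +{b,c,d}
  S via S→b b: +{b}
  S via S→c c b: +{c}
  S: {b,c}  A: {b,c,d}  B: {b,c,d}
pass 2: (no change)
  S: {b,c}  A: {b,c,d}  B: {b,c,d}

FIRST(S) = ["b", "c"]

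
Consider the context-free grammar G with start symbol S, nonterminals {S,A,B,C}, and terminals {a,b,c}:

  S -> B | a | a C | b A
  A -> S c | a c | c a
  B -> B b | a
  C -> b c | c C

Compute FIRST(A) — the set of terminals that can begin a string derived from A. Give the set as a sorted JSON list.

FIRST iteration:
iter 1:
  A via A→a c: +{a}
  A via A→c a: +{c}
  B via B→a: +{a}
  C via C→b c: +{b}
  C via C→c C: +{c}
  S via S→B: +{a}
  S via S→b A: +{b}
  FIRST(S)={a,b}  FIRST(A)={a,c}  FIRST(B)={a}  FIRST(C)={b,c}
iter 2:
  A via A→S c: +{b}
  FIRST(S)={a,b}  FIRST(A)={a,b,c}  FIRST(B)={a}  FIRST(C)={b,c}
iter 3: (stable)
  FIRST(S)={a,b}  FIRST(A)={a,b,c}  FIRST(B)={a}  FIRST(C)={b,c}

FIRST(A) = ["a", "b", "c"]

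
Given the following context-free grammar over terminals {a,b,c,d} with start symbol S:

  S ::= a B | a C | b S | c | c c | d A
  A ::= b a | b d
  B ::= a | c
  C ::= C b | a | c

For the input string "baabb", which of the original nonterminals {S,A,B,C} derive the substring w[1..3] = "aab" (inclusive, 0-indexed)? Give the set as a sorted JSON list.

CNF form of G:
  S -> T0 S | T1 B | T1 C | T2 A | T3 T3 | c
  A -> T0 T1 | T0 T2
  B -> a | c
  C -> C T0 | a | c
  T0 -> b
  T1 -> a
  T2 -> d
  T3 -> c

CYK table (by increasing span) — only the sub-triangle for w[1..3]:
  cell(1,1) a: {B,C,T1}  orig:{B,C}
  cell(2,2) a: {B,C,T1}  orig:{B,C}
  cell(3,3) b: {T0}  orig:{}
  cell(1,2) aa: {S}
  cell(2,3) ab: {C}
  cell(1,3) aab: {S}

Original NTs in T[1,3] deriving "aab": ["S"]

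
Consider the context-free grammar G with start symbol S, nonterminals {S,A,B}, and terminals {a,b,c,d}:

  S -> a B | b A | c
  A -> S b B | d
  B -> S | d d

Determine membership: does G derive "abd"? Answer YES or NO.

Convert to CNF:
  S -> T0 A | T1 B | c
  A -> S X3 | d
  B -> T0 A | T1 B | T2 T2 | c
  T0 -> b
  T1 -> a
  T2 -> d
  X3 -> T0 B

CYK fill:
  cell(0,0) a: {T1}  orig:{}
  cell(1,1) b: {T0}  orig:{}
  cell(2,2) d: {A,T2}  orig:{A}
  cell(0,1) ab: ∅
  cell(1,2) bd: {B,S}
  cell(0,2) abd: {B,S}

S ∈ T[0,2] ⇒ YES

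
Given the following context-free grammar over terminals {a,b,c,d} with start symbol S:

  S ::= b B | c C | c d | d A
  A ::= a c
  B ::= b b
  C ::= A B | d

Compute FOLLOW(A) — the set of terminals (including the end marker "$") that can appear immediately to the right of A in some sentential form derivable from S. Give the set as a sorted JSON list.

FIRST sets, iterate to fixpoint:
round 1:
  A via A→a c: +{a}
  B via B→b b: +{b}
  C via C→A B: +{a}
  C via C→d: +{d}
  S via S→b B: +{b}
  S via S→c C: +{c}
  S via S→d A: +{d}
  FIRST[S]={b,c,d}  FIRST[A]={a}  FIRST[B]={b}  FIRST[C]={a,d}
round 2: (no change)
  FIRST[S]={b,c,d}  FIRST[A]={a}  FIRST[B]={b}  FIRST[C]={a,d}

Compute FOLLOW by fixpoint:
initialize: $ ∈ FOLLOW(S)
iter 1:
  C→A B: FOLLOW(A) ⊇ FIRST(B) = {b}; new: +{b}
  S→b B: FOLLOW(B) ⊇ FOLLOW(S) ⊇ {$}; new: +{$}
  S→c C: FOLLOW(C) ⊇ FOLLOW(S) ⊇ {$}; new: +{$}
  S→d A: FOLLOW(A) ⊇ FOLLOW(S) ⊇ {$}; new: +{$}
  FOLLOW(S)={$}  FOLLOW(A)={$,b}  FOLLOW(B)={$}  FOLLOW(C)={$}
iter 2: done
  FOLLOW(S)={$}  FOLLOW(A)={$,b}  FOLLOW(B)={$}  FOLLOW(C)={$}

FOLLOW(A) = ["$", "b"]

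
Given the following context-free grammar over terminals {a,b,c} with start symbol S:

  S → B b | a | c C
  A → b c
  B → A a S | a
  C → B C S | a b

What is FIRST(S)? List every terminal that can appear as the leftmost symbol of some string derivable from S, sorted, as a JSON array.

Compute FIRST by fixpoint:
iter 1:
  A via A→b c: +{b}
  B via B→A a S: +{b}
  B via B→a: +{a}
  C via C→B C S: +{a,b}
  S via S→B b: +{a,b}
  S via S→c C: +{c}
  S: {a,b,c}  A: {b}  B: {a,b}  C: {a,b}
iter 2: — fixpoint
  S: {a,b,c}  A: {b}  B: {a,b}  C: {a,b}

FIRST(S) = ["a", "b", "c"]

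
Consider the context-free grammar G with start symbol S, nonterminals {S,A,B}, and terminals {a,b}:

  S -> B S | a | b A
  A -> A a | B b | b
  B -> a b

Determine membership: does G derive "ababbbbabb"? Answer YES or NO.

Convert to CNF:
  S -> B S | T1 A | a
  A -> A T0 | B T1 | b
  B -> T0 T1
  T0 -> a
  T1 -> b

Fill CYK table bottom-up:
  cell(0,0) a: {S,T0}  orig:{S}
  cell(1,1) b: {A,T1}  orig:{A}
  cell(2,2) a: {S,T0}  orig:{S}
  cell(3,3) b: {A,T1}  orig:{A}
  cell(4,4) b: {A,T1}  orig:{A}
  cell(5,5) b: {A,T1}  orig:{A}
  cell(6,6) b: {A,T1}  orig:{A}
  cell(7,7) a: {S,T0}  orig:{S}
  cell(8,8) b: {A,T1}  orig:{A}
  cell(9,9) b: {A,T1}  orig:{A}
  cell(0,1) ab: {B}
  cell(1,2) ba: {A}
  cell(2,3) ab: {B}
  cell(3,4) bb: {S}
  cell(4,5) bb: {S}
  cell(5,6) bb: {S}
  cell(6,7) ba: {A}
  cell(7,8) ab: {B}
  cell(8,9) bb: {S}
  cell(0,2) aba: {S}
  cell(1,3) bab: ∅
  cell(2,4) abb: {A}
  cell(3,5) bbb: ∅
  cell(4,6) bbb: ∅
  cell(5,7) bba: {S}
  cell(6,8) bab: ∅
  cell(7,9) abb: {A}
  cell(0,3) abab: ∅
  cell(1,4) babb: {S}
  cell(2,5) abbb: {S}
  cell(3,6) bbbb: ∅
  cell(4,7) bbba: ∅
  cell(5,8) bbab: ∅
  cell(6,9) babb: {S}
  cell(0,4) ababb: ∅
  cell(1,5) babbb: ∅
  cell(2,6) abbbb: ∅
  cell(3,7) bbbba: ∅
  cell(4,8) bbbab: ∅
  cell(5,9) bbabb: ∅
  cell(0,5) ababbb: {S}
  cell(1,6) babbbb: ∅
  cell(2,7) abbbba: ∅
  cell(3,8) bbbbab: ∅
  cell(4,9) bbbabb: ∅
  cell(0,6) ababbbb: ∅
  cell(1,7) babbbba: ∅
  cell(2,8) abbbbab: ∅
  cell(3,9) bbbbabb: ∅
  cell(0,7) ababbbba: ∅
  cell(1,8) babbbbab: ∅
  cell(2,9) abbbbabb: ∅
  cell(0,8) ababbbbab: ∅
  cell(1,9) babbbbabb: ∅
  cell(0,9) ababbbbabb: ∅

S ∉ T[0,9] ⇒ NO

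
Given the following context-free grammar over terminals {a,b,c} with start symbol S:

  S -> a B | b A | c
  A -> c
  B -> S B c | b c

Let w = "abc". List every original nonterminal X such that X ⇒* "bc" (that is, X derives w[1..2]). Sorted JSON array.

Convert to CNF:
  S -> T1 A | T2 B | c
  A -> c
  B -> S X3 | T1 T0
  T0 -> c
  T1 -> b
  T2 -> a
  X3 -> B T0

Fill CYK table bottom-up, restricted to cells inside w[1..2]:
  [1..1]={T1}  "b"  orig:{}
  [2..2]={A,S,T0}  "c"  orig:{A,S}
  [1..2]={B,S}  "bc"

Original NTs in T[1,2] deriving "bc": ["B", "S"]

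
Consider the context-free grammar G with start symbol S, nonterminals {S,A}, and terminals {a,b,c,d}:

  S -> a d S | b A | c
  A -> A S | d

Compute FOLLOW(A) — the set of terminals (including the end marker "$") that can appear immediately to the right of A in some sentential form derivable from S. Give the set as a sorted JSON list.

FIRST iteration:
pass 1:
  A via A→d: +{d}
  S via S→a d S: +{a}
  S via S→b A: +{b}
  S via S→c: +{c}
  S: {a,b,c}  A: {d}
pass 2: (stable)
  S: {a,b,c}  A: {d}

FOLLOW sets:
initialize: $ ∈ FOLLOW(S)
[1]
  A→A S: FOLLOW(A) ⊇ FIRST(S) = {a,b,c}; new: +{a,b,c}
  A→A S: FOLLOW(S) ⊇ FOLLOW(A) ⊇ {a,b,c}; new: +{a,b,c}
  S→b A: FOLLOW(A) ⊇ FOLLOW(S) ⊇ {$,a,b,c}; new: +{$}
  FOLLOW[S]={$,a,b,c}  FOLLOW[A]={$,a,b,c}
[2] done
  FOLLOW[S]={$,a,b,c}  FOLLOW[A]={$,a,b,c}

FOLLOW(A) = ["$", "a", "b", "c"]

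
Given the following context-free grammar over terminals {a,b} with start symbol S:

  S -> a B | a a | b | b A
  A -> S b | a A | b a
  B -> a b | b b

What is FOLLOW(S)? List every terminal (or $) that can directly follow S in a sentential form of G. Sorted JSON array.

FIRST sets, iterate to fixpoint:
pass 1:
  A via A→a A: +{a}
  A via A→b a: +{b}
  B via B→a b: +{a}
  B via B→b b: +{b}
  S via S→a B: +{a}
  S via S→b: +{b}
  FIRST[S]={a,b}  FIRST[A]={a,b}  FIRST[B]={a,b}
pass 2: — fixpoint
  FIRST[S]={a,b}  FIRST[A]={a,b}  FIRST[B]={a,b}

Compute FOLLOW by fixpoint:
seed FOLLOW(S) with $
pass 1:
  A→S b: FOLLOW(S) ⊇ FIRST(b) = {b}; new: +{b}
  S→a B: FOLLOW(B) ⊇ FOLLOW(S) ⊇ {$,b}; new: +{$,b}
  S→b A: FOLLOW(A) ⊇ FOLLOW(S) ⊇ {$,b}; new: +{$,b}
  FOLLOW(S)={$,b}  FOLLOW(A)={$,b}  FOLLOW(B)={$,b}
pass 2: done
  FOLLOW(S)={$,b}  FOLLOW(A)={$,b}  FOLLOW(B)={$,b}

FOLLOW(S) = ["$", "b"]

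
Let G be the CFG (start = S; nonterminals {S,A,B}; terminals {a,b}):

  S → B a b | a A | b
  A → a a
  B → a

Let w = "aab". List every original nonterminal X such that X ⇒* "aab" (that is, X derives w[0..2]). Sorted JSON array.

CNF form of G:
  S -> B X2 | T0 A | b
  A -> T0 T0
  B -> a
  T0 -> a
  T1 -> b
  X2 -> T0 T1

CYK fill, restricted to cells inside w[0..2]:
  T[0,0] 'a' = {B,T0}  orig:{B}
  T[1,1] 'a' = {B,T0}  orig:{B}
  T[2,2] 'b' = {S,T1}  orig:{S}
  T[0,1] 'aa' = {A}
  T[1,2] 'ab' = {X2}  orig:{}
  T[0,2] 'aab' = {S}

Original NTs in T[0,2] deriving "aab": ["S"]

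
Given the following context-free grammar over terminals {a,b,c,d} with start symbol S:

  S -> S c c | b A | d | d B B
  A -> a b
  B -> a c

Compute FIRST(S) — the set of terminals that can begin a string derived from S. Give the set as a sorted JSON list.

Compute FIRST by fixpoint:
[1]
  A via A→a b: +{a}
  B via B→a c: +{a}
  S via S→b A: +{b}
  S via S→d: +{d}
  FIRST[S]={b,d}  FIRST[A]={a}  FIRST[B]={a}
[2] (no change)
  FIRST[S]={b,d}  FIRST[A]={a}  FIRST[B]={a}

FIRST(S) = ["b", "d"]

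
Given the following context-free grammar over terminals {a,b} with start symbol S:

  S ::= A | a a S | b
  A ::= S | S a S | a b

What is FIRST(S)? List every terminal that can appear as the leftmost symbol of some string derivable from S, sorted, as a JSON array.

FIRST sets, iterate to fixpoint:
pass 1:
  A via A→a b: +{a}
  S via S→A: +{a}
  S via S→b: +{b}
  FIRST[S]={a,b}  FIRST[A]={a}
pass 2:
  A via A→S: +{b}
  FIRST[S]={a,b}  FIRST[A]={a,b}
pass 3: — fixpoint
  FIRST[S]={a,b}  FIRST[A]={a,b}

FIRST(S) = ["a", "b"]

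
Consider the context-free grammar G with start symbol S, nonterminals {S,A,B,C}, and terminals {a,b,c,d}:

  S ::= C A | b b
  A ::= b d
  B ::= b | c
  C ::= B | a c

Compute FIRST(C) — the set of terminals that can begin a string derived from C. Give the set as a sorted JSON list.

FIRST sets, iterate to fixpoint:
round 1:
  A via A→b d: +{b}
  B via B→b: +{b}
  B via B→c: +{c}
  C via C→B: +{b,c}
  C via C→a c: +{a}
  S via S→C A: +{a,b,c}
  FIRST(S)={a,b,c}  FIRST(A)={b}  FIRST(B)={b,c}  FIRST(C)={a,b,c}
round 2: done
  FIRST(S)={a,b,c}  FIRST(A)={b}  FIRST(B)={b,c}  FIRST(C)={a,b,c}

FIRST(C) = ["a", "b", "c"]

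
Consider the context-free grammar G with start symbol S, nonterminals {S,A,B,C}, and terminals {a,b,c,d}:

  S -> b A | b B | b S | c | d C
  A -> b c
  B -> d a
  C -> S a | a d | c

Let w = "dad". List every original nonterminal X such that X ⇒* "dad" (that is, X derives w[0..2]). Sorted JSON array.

CNF form of G:
  S -> T0 A | T0 B | T0 S | T2 C | c
  A -> T0 T1
  B -> T2 T3
  C -> S T3 | T3 T2 | c
  T0 -> b
  T1 -> c
  T2 -> d
  T3 -> a

Fill CYK table bottom-up (cells [i..j] with 0 ≤ i ≤ j ≤ 2 only):
  T[0,0] 'd' = {T2}  orig:{}
  T[1,1] 'a' = {T3}  orig:{}
  T[2,2] 'd' = {T2}  orig:{}
  T[0,1] 'da' = {B}
  T[1,2] 'ad' = {C}
  T[0,2] 'dad' = {S}

Original NTs in T[0,2] deriving "dad": ["S"]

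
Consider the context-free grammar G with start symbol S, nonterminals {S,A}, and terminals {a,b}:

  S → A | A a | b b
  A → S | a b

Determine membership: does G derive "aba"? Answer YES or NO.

CNF form of G:
  S -> A T0 | T0 T1 | T1 T1
  A -> A T0 | T0 T1 | T1 T1
  T0 -> a
  T1 -> b

Fill CYK table bottom-up:
  T[0,0] 'a' = {T0}  orig:{}
  T[1,1] 'b' = {T1}  orig:{}
  T[2,2] 'a' = {T0}  orig:{}
  T[0,1] 'ab' = {A,S}
  T[1,2] 'ba' = ∅
  T[0,2] 'aba' = {A,S}

S ∈ T[0,2] ⇒ YES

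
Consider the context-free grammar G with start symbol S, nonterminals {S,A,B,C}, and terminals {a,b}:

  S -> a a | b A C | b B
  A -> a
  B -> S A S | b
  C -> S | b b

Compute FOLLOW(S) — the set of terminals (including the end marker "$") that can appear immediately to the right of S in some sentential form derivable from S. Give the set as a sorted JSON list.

FIRST iteration:
pass 1:
  A via A→a: +{a}
  B via B→b: +{b}
  C via C→b b: +{b}
  S via S→a a: +{a}
  S via S→b A C: +{b}
  FIRST(S)={a,b}  FIRST(A)={a}  FIRST(B)={b}  FIRST(C)={b}
pass 2:
  B via B→S A S: +{a}
  C via C→S: +{a}
  FIRST(S)={a,b}  FIRST(A)={a}  FIRST(B)={a,b}  FIRST(C)={a,b}
pass 3: (stable)
  FIRST(S)={a,b}  FIRST(A)={a}  FIRST(B)={a,b}  FIRST(C)={a,b}

FOLLOW iteration:
initialize: $ ∈ FOLLOW(S)
[1]
  B→S A S: FOLLOW(S) ⊇ FIRST(A) = {a}; new: +{a}
  B→S A S: FOLLOW(A) ⊇ FIRST(S) = {a,b}; new: +{a,b}
  S→b A C: FOLLOW(C) ⊇ FOLLOW(S) ⊇ {$,a}; new: +{$,a}
  S→b B: FOLLOW(B) ⊇ FOLLOW(S) ⊇ {$,a}; new: +{$,a}
  FOLLOW[S]={$,a}  FOLLOW[A]={a,b}  FOLLOW[B]={$,a}  FOLLOW[C]={$,a}
[2] — fixpoint
  FOLLOW[S]={$,a}  FOLLOW[A]={a,b}  FOLLOW[B]={$,a}  FOLLOW[C]={$,a}

FOLLOW(S) = ["$", "a"]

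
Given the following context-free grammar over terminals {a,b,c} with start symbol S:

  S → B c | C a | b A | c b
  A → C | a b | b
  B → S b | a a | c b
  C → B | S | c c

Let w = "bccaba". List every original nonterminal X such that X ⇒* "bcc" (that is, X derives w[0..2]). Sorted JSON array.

CNF form of G:
  S -> B T0 | C T1 | T0 T2 | T2 A
  A -> B T0 | C T1 | S T2 | T0 T0 | T0 T2 | T1 T1 | T1 T2 | T2 A | b
  B -> S T2 | T0 T2 | T1 T1
  C -> B T0 | C T1 | S T2 | T0 T0 | T0 T2 | T1 T1 | T2 A
  T0 -> c
  T1 -> a
  T2 -> b

CYK table (by increasing span) — only the sub-triangle for w[0..2]:
  cell(0,0) b: {A,T2}  orig:{A}
  cell(1,1) c: {T0}  orig:{}
  cell(2,2) c: {T0}  orig:{}
  cell(0,1) bc: ∅
  cell(1,2) cc: {A,C}
  cell(0,2) bcc: {A,C,S}

Original NTs in T[0,2] deriving "bcc": ["A", "C", "S"]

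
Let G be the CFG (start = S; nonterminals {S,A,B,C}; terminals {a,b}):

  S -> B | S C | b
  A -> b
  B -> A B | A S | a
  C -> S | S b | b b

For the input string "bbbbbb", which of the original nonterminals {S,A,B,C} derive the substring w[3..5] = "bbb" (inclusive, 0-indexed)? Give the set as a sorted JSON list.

CNF form of G:
  S -> A B | A S | S C | a | b
  A -> b
  B -> A B | A S | a
  C -> A B | A S | S C | S T0 | T0 T0 | a | b
  T0 -> b

CYK fill (cells [i..j] with 3 ≤ i ≤ j ≤ 5 only):
  cell(3,3) b: {A,C,S,T0}  orig:{A,C,S}
  cell(4,4) b: {A,C,S,T0}  orig:{A,C,S}
  cell(5,5) b: {A,C,S,T0}  orig:{A,C,S}
  cell(3,4) bb: {B,C,S}
  cell(4,5) bb: {B,C,S}
  cell(3,5) bbb: {B,C,S}

Original NTs in T[3,5] deriving "bbb": ["B", "C", "S"]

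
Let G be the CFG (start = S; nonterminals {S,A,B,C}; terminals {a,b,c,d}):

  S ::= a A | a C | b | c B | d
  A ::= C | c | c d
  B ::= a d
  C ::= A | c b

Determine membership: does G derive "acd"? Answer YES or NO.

CNF form of G:
  S -> T0 B | T3 A | T3 C | b | d
  A -> T0 T1 | T0 T2 | c
  B -> T3 T2
  C -> T0 T1 | T0 T2 | c
  T0 -> c
  T1 -> b
  T2 -> d
  T3 -> a

CYK table (by increasing span):
  cell(0,0) a: {T3}  orig:{}
  cell(1,1) c: {A,C,T0}  orig:{A,C}
  cell(2,2) d: {S,T2}  orig:{S}
  cell(0,1) ac: {S}
  cell(1,2) cd: {A,C}
  cell(0,2) acd: {S}

S ∈ T[0,2] ⇒ YES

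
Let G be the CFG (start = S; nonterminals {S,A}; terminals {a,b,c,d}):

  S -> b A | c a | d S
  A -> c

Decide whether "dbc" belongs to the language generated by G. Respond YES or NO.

Convert to CNF:
  S -> T0 A | T1 T2 | T3 S
  A -> c
  T0 -> b
  T1 -> c
  T2 -> a
  T3 -> d

CYK fill:
  T[0,0] 'd' = {T3}  orig:{}
  T[1,1] 'b' = {T0}  orig:{}
  T[2,2] 'c' = {A,T1}  orig:{A}
  T[0,1] 'db' = ∅
  T[1,2] 'bc' = {S}
  T[0,2] 'dbc' = {S}

S ∈ T[0,2] ⇒ YES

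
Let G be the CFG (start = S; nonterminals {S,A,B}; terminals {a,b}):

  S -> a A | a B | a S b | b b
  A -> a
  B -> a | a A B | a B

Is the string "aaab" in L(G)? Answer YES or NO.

Convert to CNF:
  S -> T0 A | T0 B | T0 X3 | T1 T1
  A -> a
  B -> T0 B | T0 X2 | a
  T0 -> a
  T1 -> b
  X2 -> A B
  X3 -> S T1

CYK table (by increasing span):
  T[0,0] 'a' = {A,B,T0}  orig:{A,B}
  T[1,1] 'a' = {A,B,T0}  orig:{A,B}
  T[2,2] 'a' = {A,B,T0}  orig:{A,B}
  T[3,3] 'b' = {T1}  orig:{}
  T[0,1] 'aa' = {B,S,X2}  orig:{B,S}
  T[1,2] 'aa' = {B,S,X2}  orig:{B,S}
  T[2,3] 'ab' = ∅
  T[0,2] 'aaa' = {B,S,X2}  orig:{B,S}
  T[1,3] 'aab' = {X3}  orig:{}
  T[0,3] 'aaab' = {S,X3}  orig:{S}

S ∈ T[0,3] ⇒ YES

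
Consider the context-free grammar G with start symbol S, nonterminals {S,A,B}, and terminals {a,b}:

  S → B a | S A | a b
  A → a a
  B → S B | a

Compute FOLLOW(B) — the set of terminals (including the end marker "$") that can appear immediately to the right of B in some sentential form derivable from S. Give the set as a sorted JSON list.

FIRST iteration:
[1]
  A via A→a a: +{a}
  B via B→a: +{a}
  S via S→B a: +{a}
  FIRST[S]={a}  FIRST[A]={a}  FIRST[B]={a}
[2] (stable)
  FIRST[S]={a}  FIRST[A]={a}  FIRST[B]={a}

Compute FOLLOW by fixpoint:
seed FOLLOW(S) with $
round 1:
  B→S B: FOLLOW(S) ⊇ FIRST(B) = {a}; new: +{a}
  S→B a: FOLLOW(B) ⊇ FIRST(a) = {a}; new: +{a}
  S→S A: FOLLOW(A) ⊇ FOLLOW(S) ⊇ {$,a}; new: +{$,a}
  S: {$,a}  A: {$,a}  B: {a}
round 2: (no change)
  S: {$,a}  A: {$,a}  B: {a}

FOLLOW(B) = ["a"]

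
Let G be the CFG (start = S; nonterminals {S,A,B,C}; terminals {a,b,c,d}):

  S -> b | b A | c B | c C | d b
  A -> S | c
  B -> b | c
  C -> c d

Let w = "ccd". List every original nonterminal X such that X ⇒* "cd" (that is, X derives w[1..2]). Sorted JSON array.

Convert to CNF:
  S -> T0 A | T1 B | T1 C | T2 T0 | b
  A -> T0 A | T1 B | T1 C | T2 T0 | b | c
  B -> b | c
  C -> T1 T2
  T0 -> b
  T1 -> c
  T2 -> d

Fill CYK table bottom-up, restricted to cells inside w[1..2]:
  T[1,1] 'c' = {A,B,T1}  orig:{A,B}
  T[2,2] 'd' = {T2}  orig:{}
  T[1,2] 'cd' = {C}

Original NTs in T[1,2] deriving "cd": ["C"]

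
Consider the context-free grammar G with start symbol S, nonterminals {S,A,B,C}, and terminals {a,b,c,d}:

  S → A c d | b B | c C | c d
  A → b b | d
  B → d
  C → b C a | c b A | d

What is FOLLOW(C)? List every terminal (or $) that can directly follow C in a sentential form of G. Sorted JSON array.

FIRST sets, iterate to fixpoint:
round 1:
  A via A→b b: +{b}
  A via A→d: +{d}
  B via B→d: +{d}
  C via C→b C a: +{b}
  C via C→c b A: +{c}
  C via C→d: +{d}
  S via S→A c d: +{b,d}
  S via S→c C: +{c}
  FIRST[S]={b,c,d}  FIRST[A]={b,d}  FIRST[B]={d}  FIRST[C]={b,c,d}
round 2: — fixpoint
  FIRST[S]={b,c,d}  FIRST[A]={b,d}  FIRST[B]={d}  FIRST[C]={b,c,d}

Compute FOLLOW by fixpoint:
seed FOLLOW(S) with $
[1]
  C→b C a: FOLLOW(C) ⊇ FIRST(a) = {a}; new: +{a}
  C→c b A: FOLLOW(A) ⊇ FOLLOW(C) ⊇ {a}; new: +{a}
  S→A c d: FOLLOW(A) ⊇ FIRST(c) = {c}; new: +{c}
  S→b B: FOLLOW(B) ⊇ FOLLOW(S) ⊇ {$}; new: +{$}
  S→c C: FOLLOW(C) ⊇ FOLLOW(S) ⊇ {$}; new: +{$}
  S: {$}  A: {a,c}  B: {$}  C: {$,a}
[2]
  C→c b A: FOLLOW(A) ⊇ FOLLOW(C) ⊇ {$,a}; new: +{$}
  S: {$}  A: {$,a,c}  B: {$}  C: {$,a}
[3] — fixpoint
  S: {$}  A: {$,a,c}  B: {$}  C: {$,a}

FOLLOW(C) = ["$", "a"]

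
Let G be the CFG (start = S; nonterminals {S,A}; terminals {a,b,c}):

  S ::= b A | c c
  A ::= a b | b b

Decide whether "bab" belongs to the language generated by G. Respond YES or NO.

Convert to CNF:
  S -> T1 A | T2 T2
  A -> T0 T1 | T1 T1
  T0 -> a
  T1 -> b
  T2 -> c

Fill CYK table bottom-up:
  cell(0,0) b: {T1}  orig:{}
  cell(1,1) a: {T0}  orig:{}
  cell(2,2) b: {T1}  orig:{}
  cell(0,1) ba: ∅
  cell(1,2) ab: {A}
  cell(0,2) bab: {S}

S ∈ T[0,2] ⇒ YES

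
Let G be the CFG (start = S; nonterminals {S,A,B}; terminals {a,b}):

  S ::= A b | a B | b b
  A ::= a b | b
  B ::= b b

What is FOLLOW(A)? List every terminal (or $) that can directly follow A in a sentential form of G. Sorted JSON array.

Compute FIRST by fixpoint:
[1]
  A via A→a b: +{a}
  A via A→b: +{b}
  B via B→b b: +{b}
  S via S→A b: +{a,b}
  S: {a,b}  A: {a,b}  B: {b}
[2] — fixpoint
  S: {a,b}  A: {a,b}  B: {b}

FOLLOW iteration:
initialize: $ ∈ FOLLOW(S)
[1]
  S→A b: FOLLOW(A) ⊇ FIRST(b) = {b}; new: +{b}
  S→a B: FOLLOW(B) ⊇ FOLLOW(S) ⊇ {$}; new: +{$}
  FOLLOW(S)={$}  FOLLOW(A)={b}  FOLLOW(B)={$}
[2] (no change)
  FOLLOW(S)={$}  FOLLOW(A)={b}  FOLLOW(B)={$}

FOLLOW(A) = ["b"]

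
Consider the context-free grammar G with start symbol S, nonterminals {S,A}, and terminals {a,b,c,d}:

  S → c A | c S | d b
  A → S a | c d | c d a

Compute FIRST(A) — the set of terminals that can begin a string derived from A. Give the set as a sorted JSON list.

Compute FIRST by fixpoint:
pass 1:
  A via A→c d: +{c}
  S via S→c A: +{c}
  S via S→d b: +{d}
  S: {c,d}  A: {c}
pass 2:
  A via A→S a: +{d}
  S: {c,d}  A: {c,d}
pass 3: (stable)
  S: {c,d}  A: {c,d}

FIRST(A) = ["c", "d"]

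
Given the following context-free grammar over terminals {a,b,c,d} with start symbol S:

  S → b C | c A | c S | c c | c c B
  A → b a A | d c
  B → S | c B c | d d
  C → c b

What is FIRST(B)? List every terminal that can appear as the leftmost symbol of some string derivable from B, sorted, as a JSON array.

FIRST iteration:
iter 1:
  A via A→b a A: +{b}
  A via A→d c: +{d}
  B via B→c B c: +{c}
  B via B→d d: +{d}
  C via C→c b: +{c}
  S via S→b C: +{b}
  S via S→c A: +{c}
  FIRST[S]={b,c}  FIRST[A]={b,d}  FIRST[B]={c,d}  FIRST[C]={c}
iter 2:
  B via B→S: +{b}
  FIRST[S]={b,c}  FIRST[A]={b,d}  FIRST[B]={b,c,d}  FIRST[C]={c}
iter 3: (stable)
  FIRST[S]={b,c}  FIRST[A]={b,d}  FIRST[B]={b,c,d}  FIRST[C]={c}

FIRST(B) = ["b", "c", "d"]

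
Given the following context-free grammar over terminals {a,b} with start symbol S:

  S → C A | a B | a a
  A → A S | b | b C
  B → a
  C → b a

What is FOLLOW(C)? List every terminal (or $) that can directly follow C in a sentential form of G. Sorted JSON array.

Compute FIRST by fixpoint:
[1]
  A via A→b: +{b}
  B via B→a: +{a}
  C via C→b a: +{b}
  S via S→C A: +{b}
  S via S→a B: +{a}
  FIRST(S)={a,b}  FIRST(A)={b}  FIRST(B)={a}  FIRST(C)={b}
[2] done
  FIRST(S)={a,b}  FIRST(A)={b}  FIRST(B)={a}  FIRST(C)={b}

FOLLOW iteration:
FOLLOW(S) := {$}
[1]
  A→A S: FOLLOW(A) ⊇ FIRST(S) = {a,b}; new: +{a,b}
  A→A S: FOLLOW(S) ⊇ FOLLOW(A) ⊇ {a,b}; new: +{a,b}
  A→b C: FOLLOW(C) ⊇ FOLLOW(A) ⊇ {a,b}; new: +{a,b}
  S→C A: FOLLOW(A) ⊇ FOLLOW(S) ⊇ {$,a,b}; new: +{$}
  S→a B: FOLLOW(B) ⊇ FOLLOW(S) ⊇ {$,a,b}; new: +{$,a,b}
  S: {$,a,b}  A: {$,a,b}  B: {$,a,b}  C: {a,b}
[2]
  A→b C: FOLLOW(C) ⊇ FOLLOW(A) ⊇ {$,a,b}; new: +{$}
  S: {$,a,b}  A: {$,a,b}  B: {$,a,b}  C: {$,a,b}
[3] — fixpoint
  S: {$,a,b}  A: {$,a,b}  B: {$,a,b}  C: {$,a,b}

FOLLOW(C) = ["$", "a", "b"]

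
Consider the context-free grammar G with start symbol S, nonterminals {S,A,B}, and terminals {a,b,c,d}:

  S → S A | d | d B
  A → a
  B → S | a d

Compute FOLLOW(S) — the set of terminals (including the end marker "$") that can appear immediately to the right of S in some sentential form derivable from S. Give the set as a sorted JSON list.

Compute FIRST by fixpoint:
round 1:
  A via A→a: +{a}
  B via B→a d: +{a}
  S via S→d: +{d}
  FIRST(S)={d}  FIRST(A)={a}  FIRST(B)={a}
round 2:
  B via B→S: +{d}
  FIRST(S)={d}  FIRST(A)={a}  FIRST(B)={a,d}
round 3: (stable)
  FIRST(S)={d}  FIRST(A)={a}  FIRST(B)={a,d}

FOLLOW sets:
seed FOLLOW(S) with $
pass 1:
  S→S A: FOLLOW(S) ⊇ FIRST(A) = {a}; new: +{a}
  S→S A: FOLLOW(A) ⊇ FOLLOW(S) ⊇ {$,a}; new: +{$,a}
  S→d B: FOLLOW(B) ⊇ FOLLOW(S) ⊇ {$,a}; new: +{$,a}
  FOLLOW(S)={$,a}  FOLLOW(A)={$,a}  FOLLOW(B)={$,a}
pass 2: (stable)
  FOLLOW(S)={$,a}  FOLLOW(A)={$,a}  FOLLOW(B)={$,a}

FOLLOW(S) = ["$", "a"]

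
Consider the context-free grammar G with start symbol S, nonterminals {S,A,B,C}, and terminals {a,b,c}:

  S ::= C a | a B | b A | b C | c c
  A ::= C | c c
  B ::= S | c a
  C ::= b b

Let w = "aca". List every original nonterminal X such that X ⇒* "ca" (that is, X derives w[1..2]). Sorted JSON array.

Convert to CNF:
  S -> C T2 | T0 A | T0 C | T1 T1 | T2 B
  A -> T0 T0 | T1 T1
  B -> C T2 | T0 A | T0 C | T1 T1 | T1 T2 | T2 B
  C -> T0 T0
  T0 -> b
  T1 -> c
  T2 -> a

Fill CYK table bottom-up — only the sub-triangle for w[1..2]:
  T[1,1] 'c' = {T1}  orig:{}
  T[2,2] 'a' = {T2}  orig:{}
  T[1,2] 'ca' = {B}

Original NTs in T[1,2] deriving "ca": ["B"]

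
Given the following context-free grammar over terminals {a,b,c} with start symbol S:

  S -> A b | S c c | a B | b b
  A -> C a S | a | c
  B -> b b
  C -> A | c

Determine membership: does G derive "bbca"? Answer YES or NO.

CNF form of G:
  S -> A T1 | S X5 | T0 B | T1 T1
  A -> C X3 | a | c
  B -> T1 T1
  C -> C X4 | a | c
  T0 -> a
  T1 -> b
  T2 -> c
  X3 -> T0 S
  X4 -> T0 S
  X5 -> T2 T2

CYK fill:
  cell(0,0) b: {T1}  orig:{}
  cell(1,1) b: {T1}  orig:{}
  cell(2,2) c: {A,C,T2}  orig:{A,C}
  cell(3,3) a: {A,C,T0}  orig:{A,C}
  cell(0,1) bb: {B,S}
  cell(1,2) bc: ∅
  cell(2,3) ca: ∅
  cell(0,2) bbc: ∅
  cell(1,3) bca: ∅
  cell(0,3) bbca: ∅

S ∉ T[0,3] ⇒ NO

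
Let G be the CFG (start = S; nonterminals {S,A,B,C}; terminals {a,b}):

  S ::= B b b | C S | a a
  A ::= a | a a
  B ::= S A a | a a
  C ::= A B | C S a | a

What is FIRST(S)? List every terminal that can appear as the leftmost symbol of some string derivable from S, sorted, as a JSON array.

FIRST iteration:
pass 1:
  A via A→a: +{a}
  B via B→a a: +{a}
  C via C→A B: +{a}
  S via S→B b b: +{a}
  FIRST[S]={a}  FIRST[A]={a}  FIRST[B]={a}  FIRST[C]={a}
pass 2: (no change)
  FIRST[S]={a}  FIRST[A]={a}  FIRST[B]={a}  FIRST[C]={a}

FIRST(S) = ["a"]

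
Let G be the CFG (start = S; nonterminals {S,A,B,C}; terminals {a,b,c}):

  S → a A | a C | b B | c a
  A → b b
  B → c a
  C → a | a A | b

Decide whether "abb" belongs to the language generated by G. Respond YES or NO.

CNF form of G:
  S -> T0 B | T1 T2 | T2 A | T2 C
  A -> T0 T0
  B -> T1 T2
  C -> T2 A | a | b
  T0 -> b
  T1 -> c
  T2 -> a

CYK table (by increasing span):
  [0..0]={C,T2}  "a"  orig:{C}
  [1..1]={C,T0}  "b"  orig:{C}
  [2..2]={C,T0}  "b"  orig:{C}
  [0..1]={S}  "ab"
  [1..2]={A}  "bb"
  [0..2]={C,S}  "abb"

S ∈ T[0,2] ⇒ YES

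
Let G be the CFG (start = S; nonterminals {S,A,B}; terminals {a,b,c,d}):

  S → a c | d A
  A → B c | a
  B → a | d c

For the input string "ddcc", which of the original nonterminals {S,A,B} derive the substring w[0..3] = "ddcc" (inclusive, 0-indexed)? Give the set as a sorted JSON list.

Convert to CNF:
  S -> T1 A | T2 T0
  A -> B T0 | a
  B -> T1 T0 | a
  T0 -> c
  T1 -> d
  T2 -> a

CYK fill, restricted to cells inside w[0..3]:
  T[0,0] 'd' = {T1}  orig:{}
  T[1,1] 'd' = {T1}  orig:{}
  T[2,2] 'c' = {T0}  orig:{}
  T[3,3] 'c' = {T0}  orig:{}
  T[0,1] 'dd' = ∅
  T[1,2] 'dc' = {B}
  T[2,3] 'cc' = ∅
  T[0,2] 'ddc' = ∅
  T[1,3] 'dcc' = {A}
  T[0,3] 'ddcc' = {S}

Original NTs in T[0,3] deriving "ddcc": ["S"]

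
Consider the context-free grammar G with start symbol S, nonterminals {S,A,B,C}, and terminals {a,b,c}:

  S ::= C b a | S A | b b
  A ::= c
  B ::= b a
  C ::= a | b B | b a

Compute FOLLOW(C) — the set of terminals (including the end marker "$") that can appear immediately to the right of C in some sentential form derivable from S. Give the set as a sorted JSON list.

FIRST iteration:
pass 1:
  A via A→c: +{c}
  B via B→b a: +{b}
  C via C→a: +{a}
  C via C→b B: +{b}
  S via S→C b a: +{a,b}
  S: {a,b}  A: {c}  B: {b}  C: {a,b}
pass 2: (stable)
  S: {a,b}  A: {c}  B: {b}  C: {a,b}

Compute FOLLOW by fixpoint:
initialize: $ ∈ FOLLOW(S)
iter 1:
  S→C b a: FOLLOW(C) ⊇ FIRST(b) = {b}; new: +{b}
  S→S A: FOLLOW(S) ⊇ FIRST(A) = {c}; new: +{c}
  S→S A: FOLLOW(A) ⊇ FOLLOW(S) ⊇ {$,c}; new: +{$,c}
  S: {$,c}  A: {$,c}  B: {}  C: {b}
iter 2:
  C→b B: FOLLOW(B) ⊇ FOLLOW(C) ⊇ {b}; new: +{b}
  S: {$,c}  A: {$,c}  B: {b}  C: {b}
iter 3: — fixpoint
  S: {$,c}  A: {$,c}  B: {b}  C: {b}

FOLLOW(C) = ["b"]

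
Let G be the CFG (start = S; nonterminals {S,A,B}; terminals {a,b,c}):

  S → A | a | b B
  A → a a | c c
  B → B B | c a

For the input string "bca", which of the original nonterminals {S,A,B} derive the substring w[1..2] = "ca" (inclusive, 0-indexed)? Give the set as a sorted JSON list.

Convert to CNF:
  S -> T0 T0 | T1 T1 | T2 B | a
  A -> T0 T0 | T1 T1
  B -> B B | T1 T0
  T0 -> a
  T1 -> c
  T2 -> b

CYK fill (cells [i..j] with 1 ≤ i ≤ j ≤ 2 only):
  [1..1]={T1}  "c"  orig:{}
  [2..2]={S,T0}  "a"  orig:{S}
  [1..2]={B}  "ca"

Original NTs in T[1,2] deriving "ca": ["B"]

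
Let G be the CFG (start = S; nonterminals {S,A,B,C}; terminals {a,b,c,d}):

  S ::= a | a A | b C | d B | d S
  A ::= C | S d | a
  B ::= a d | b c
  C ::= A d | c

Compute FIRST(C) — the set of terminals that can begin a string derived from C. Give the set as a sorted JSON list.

Compute FIRST by fixpoint:
[1]
  A via A→a: +{a}
  B via B→a d: +{a}
  B via B→b c: +{b}
  C via C→A d: +{a}
  C via C→c: +{c}
  S via S→a: +{a}
  S via S→b C: +{b}
  S via S→d B: +{d}
  FIRST(S)={a,b,d}  FIRST(A)={a}  FIRST(B)={a,b}  FIRST(C)={a,c}
[2]
  A via A→C: +{c}
  A via A→S d: +{b,d}
  C via C→A d: +{b,d}
  FIRST(S)={a,b,d}  FIRST(A)={a,b,c,d}  FIRST(B)={a,b}  FIRST(C)={a,b,c,d}
[3] done
  FIRST(S)={a,b,d}  FIRST(A)={a,b,c,d}  FIRST(B)={a,b}  FIRST(C)={a,b,c,d}

FIRST(C) = ["a", "b", "c", "d"]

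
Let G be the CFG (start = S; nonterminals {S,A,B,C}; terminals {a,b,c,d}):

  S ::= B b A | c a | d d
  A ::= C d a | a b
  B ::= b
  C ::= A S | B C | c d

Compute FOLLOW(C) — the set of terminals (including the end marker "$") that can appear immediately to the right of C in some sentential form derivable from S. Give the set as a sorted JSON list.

Compute FIRST by fixpoint:
iter 1:
  A via A→a b: +{a}
  B via B→b: +{b}
  C via C→A S: +{a}
  C via C→B C: +{b}
  C via C→c d: +{c}
  S via S→B b A: +{b}
  S via S→c a: +{c}
  S via S→d d: +{d}
  S: {b,c,d}  A: {a}  B: {b}  C: {a,b,c}
iter 2:
  A via A→C d a: +{b,c}
  S: {b,c,d}  A: {a,b,c}  B: {b}  C: {a,b,c}
iter 3: done
  S: {b,c,d}  A: {a,b,c}  B: {b}  C: {a,b,c}

Compute FOLLOW by fixpoint:
FOLLOW(S) := {$}
round 1:
  A→C d a: FOLLOW(C) ⊇ FIRST(d) = {d}; new: +{d}
  C→A S: FOLLOW(A) ⊇ FIRST(S) = {b,c,d}; new: +{b,c,d}
  C→A S: FOLLOW(S) ⊇ FOLLOW(C) ⊇ {d}; new: +{d}
  C→B C: FOLLOW(B) ⊇ FIRST(C) = {a,b,c}; new: +{a,b,c}
  S→B b A: FOLLOW(A) ⊇ FOLLOW(S) ⊇ {$,d}; new: +{$}
  S: {$,d}  A: {$,b,c,d}  B: {a,b,c}  C: {d}
round 2: (no change)
  S: {$,d}  A: {$,b,c,d}  B: {a,b,c}  C: {d}

FOLLOW(C) = ["d"]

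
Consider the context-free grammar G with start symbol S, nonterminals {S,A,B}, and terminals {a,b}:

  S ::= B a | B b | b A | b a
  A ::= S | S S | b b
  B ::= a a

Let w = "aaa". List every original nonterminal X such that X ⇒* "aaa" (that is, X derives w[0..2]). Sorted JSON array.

CNF form of G:
  S -> B T0 | B T1 | T1 A | T1 T0
  A -> B T0 | B T1 | S S | T1 A | T1 T0 | T1 T1
  B -> T0 T0
  T0 -> a
  T1 -> b

CYK fill, restricted to cells inside w[0..2]:
  [0..0]={T0}  "a"  orig:{}
  [1..1]={T0}  "a"  orig:{}
  [2..2]={T0}  "a"  orig:{}
  [0..1]={B}  "aa"
  [1..2]={B}  "aa"
  [0..2]={A,S}  "aaa"

Original NTs in T[0,2] deriving "aaa": ["A", "S"]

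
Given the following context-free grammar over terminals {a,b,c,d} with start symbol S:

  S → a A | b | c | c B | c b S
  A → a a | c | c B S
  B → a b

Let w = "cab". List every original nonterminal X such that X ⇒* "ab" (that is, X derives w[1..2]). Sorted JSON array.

Convert to CNF:
  S -> T0 A | T1 B | T1 X4 | b | c
  A -> T0 T0 | T1 X3 | c
  B -> T0 T2
  T0 -> a
  T1 -> c
  T2 -> b
  X3 -> B S
  X4 -> T2 S

CYK table (by increasing span) — only the sub-triangle for w[1..2]:
  [1..1]={T0}  "a"  orig:{}
  [2..2]={S,T2}  "b"  orig:{S}
  [1..2]={B}  "ab"

Original NTs in T[1,2] deriving "ab": ["B"]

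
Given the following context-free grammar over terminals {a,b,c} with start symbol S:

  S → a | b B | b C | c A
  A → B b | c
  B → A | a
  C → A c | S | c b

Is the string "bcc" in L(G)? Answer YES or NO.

Convert to CNF:
  S -> T0 B | T0 C | T1 A | a
  A -> B T0 | c
  B -> B T0 | a | c
  C -> A T1 | T0 B | T0 C | T1 A | T1 T0 | a
  T0 -> b
  T1 -> c

CYK fill:
  T[0,0] 'b' = {T0}  orig:{}
  T[1,1] 'c' = {A,B,T1}  orig:{A,B}
  T[2,2] 'c' = {A,B,T1}  orig:{A,B}
  T[0,1] 'bc' = {C,S}
  T[1,2] 'cc' = {C,S}
  T[0,2] 'bcc' = {C,S}

S ∈ T[0,2] ⇒ YES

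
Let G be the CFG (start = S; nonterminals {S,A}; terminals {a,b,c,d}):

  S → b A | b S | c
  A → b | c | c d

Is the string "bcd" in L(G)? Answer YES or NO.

Convert to CNF:
  S -> T2 A | T2 S | c
  A -> T0 T1 | b | c
  T0 -> c
  T1 -> d
  T2 -> b

CYK fill:
  T[0,0] 'b' = {A,T2}  orig:{A}
  T[1,1] 'c' = {A,S,T0}  orig:{A,S}
  T[2,2] 'd' = {T1}  orig:{}
  T[0,1] 'bc' = {S}
  T[1,2] 'cd' = {A}
  T[0,2] 'bcd' = {S}

S ∈ T[0,2] ⇒ YES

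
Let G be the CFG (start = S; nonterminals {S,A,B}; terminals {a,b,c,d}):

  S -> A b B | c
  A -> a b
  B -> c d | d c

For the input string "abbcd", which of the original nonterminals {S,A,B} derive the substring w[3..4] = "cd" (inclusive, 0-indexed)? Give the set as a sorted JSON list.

CNF form of G:
  S -> A X4 | c
  A -> T0 T1
  B -> T2 T3 | T3 T2
  T0 -> a
  T1 -> b
  T2 -> c
  T3 -> d
  X4 -> T1 B

Fill CYK table bottom-up, restricted to cells inside w[3..4]:
  cell(3,3) c: {S,T2}  orig:{S}
  cell(4,4) d: {T3}  orig:{}
  cell(3,4) cd: {B}

Original NTs in T[3,4] deriving "cd": ["B"]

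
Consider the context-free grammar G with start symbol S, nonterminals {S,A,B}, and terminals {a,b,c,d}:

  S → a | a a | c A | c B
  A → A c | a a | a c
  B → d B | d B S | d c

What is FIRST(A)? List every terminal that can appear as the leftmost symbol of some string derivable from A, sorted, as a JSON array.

FIRST iteration:
pass 1:
  A via A→a a: +{a}
  B via B→d B: +{d}
  S via S→a: +{a}
  S via S→c A: +{c}
  FIRST[S]={a,c}  FIRST[A]={a}  FIRST[B]={d}
pass 2: (stable)
  FIRST[S]={a,c}  FIRST[A]={a}  FIRST[B]={d}

FIRST(A) = ["a"]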